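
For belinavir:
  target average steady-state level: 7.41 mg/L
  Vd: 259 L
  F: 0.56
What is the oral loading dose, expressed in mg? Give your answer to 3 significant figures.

LD = Css × Vd / F = 7.41 × 259 / 0.56 = 3427 mg

3430 mg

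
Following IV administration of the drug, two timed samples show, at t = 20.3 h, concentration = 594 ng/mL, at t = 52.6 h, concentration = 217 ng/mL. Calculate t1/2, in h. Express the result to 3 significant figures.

22.2 h

k = ln(C₁/C₂) / (t₂ − t₁) = ln(594/217) / (52.6 − 20.3)
  = 1.007 / 32.30 = 0.03118 h⁻¹
t½ = ln2 / k = 0.693147 / 0.03118 = 22.23 h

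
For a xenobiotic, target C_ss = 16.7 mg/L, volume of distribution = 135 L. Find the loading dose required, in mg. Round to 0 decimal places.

LD = Css × Vd = 16.7 × 135 = 2255 mg

2255 mg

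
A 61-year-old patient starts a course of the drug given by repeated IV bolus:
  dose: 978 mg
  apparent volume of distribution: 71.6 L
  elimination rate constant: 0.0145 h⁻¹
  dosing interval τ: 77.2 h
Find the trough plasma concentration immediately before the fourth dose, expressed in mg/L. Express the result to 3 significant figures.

6.39 mg/L

C₀ per dose = Dose / Vd = 978 / 71.6 = 13.66 mg/L
Fraction remaining after one interval: r = e^(−kτ) = e^(−0.01450 × 77.2) = 0.3265
Before dose 4, 3 doses have been given (aged 1τ, 2τ, 3τ).
C_trough = C₀ × (r + r² + … + r^3) = C₀ × r(1−r^3)/(1−r)
        = 13.66 × 0.3265 × (1 − 0.03481) / (1 − 0.3265) = 6.392 mg/L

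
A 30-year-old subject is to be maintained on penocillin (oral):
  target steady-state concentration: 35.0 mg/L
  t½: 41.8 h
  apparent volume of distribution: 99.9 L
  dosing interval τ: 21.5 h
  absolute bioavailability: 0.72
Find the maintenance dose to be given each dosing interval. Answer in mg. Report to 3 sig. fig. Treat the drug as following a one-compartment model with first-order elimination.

1730 mg

k = ln2 / t½ = 0.693147 / 41.8 = 0.01658 h⁻¹
CL = k × Vd = 0.01658 × 99.9 = 1.656 L/h
At steady state, F × (Dose/τ) = Css × CL.
Dose = Css × CL × τ / F = 35.0 × 1.656 × 21.5 / 0.72 = 1731 mg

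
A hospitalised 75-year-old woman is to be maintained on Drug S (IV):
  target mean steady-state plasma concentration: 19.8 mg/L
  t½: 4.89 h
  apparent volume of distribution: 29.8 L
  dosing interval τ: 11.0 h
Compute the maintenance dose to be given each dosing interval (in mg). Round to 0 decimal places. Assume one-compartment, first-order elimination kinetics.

920 mg

k = ln2 / t½ = 0.693147 / 4.89 = 0.1417 h⁻¹
CL = k × Vd = 0.1417 × 29.8 = 4.223 L/h
At steady state, Dose/τ = Css × CL.
Dose = Css × CL × τ = 19.8 × 4.223 × 11.0 = 919.8 mg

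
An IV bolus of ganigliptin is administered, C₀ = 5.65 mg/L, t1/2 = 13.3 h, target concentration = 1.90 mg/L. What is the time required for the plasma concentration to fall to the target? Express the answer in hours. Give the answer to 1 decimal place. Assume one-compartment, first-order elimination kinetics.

20.9 h

k = ln2 / t½ = 0.693147 / 13.3 = 0.05212 h⁻¹
t = ln(C₀ / C) / k = ln(5.650 / 1.90) / 0.05212
  = ln(2.974) / 0.05212 = 1.090 / 0.05212 = 20.91 h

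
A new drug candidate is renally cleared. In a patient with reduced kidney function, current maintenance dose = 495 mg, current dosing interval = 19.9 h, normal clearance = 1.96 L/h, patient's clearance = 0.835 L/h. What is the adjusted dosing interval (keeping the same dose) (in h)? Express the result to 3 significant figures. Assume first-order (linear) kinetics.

To keep the same average steady-state level, dosing rate must scale with clearance.
CL ratio = 0.835 / 1.96 = 0.4260
New interval (same dose) = 19.9 / 0.4260 = 46.71 h

46.7 h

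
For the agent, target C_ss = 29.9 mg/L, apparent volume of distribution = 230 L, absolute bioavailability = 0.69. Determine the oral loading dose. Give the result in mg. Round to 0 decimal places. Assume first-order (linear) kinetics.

LD = Css × Vd / F = 29.9 × 230 / 0.69 = 9967 mg

9967 mg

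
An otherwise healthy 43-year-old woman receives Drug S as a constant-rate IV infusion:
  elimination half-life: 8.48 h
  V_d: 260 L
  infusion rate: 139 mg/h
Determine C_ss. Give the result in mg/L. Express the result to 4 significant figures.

k = ln2 / t½ = 0.693147 / 8.48 = 0.08174 h⁻¹
CL = k × Vd = 0.08174 × 260 = 21.25 L/h
At steady state Css = R₀ / CL = 139 / 21.25 = 6.541 mg/L

6.541 mg/L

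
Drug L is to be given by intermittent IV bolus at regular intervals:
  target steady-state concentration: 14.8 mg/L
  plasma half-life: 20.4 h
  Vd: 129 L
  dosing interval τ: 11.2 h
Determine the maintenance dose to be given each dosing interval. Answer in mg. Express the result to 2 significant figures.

730 mg

k = ln2 / t½ = 0.693147 / 20.4 = 0.03398 h⁻¹
CL = k × Vd = 0.03398 × 129 = 4.383 L/h
At steady state, Dose/τ = Css × CL.
Dose = Css × CL × τ = 14.8 × 4.383 × 11.2 = 726.5 mg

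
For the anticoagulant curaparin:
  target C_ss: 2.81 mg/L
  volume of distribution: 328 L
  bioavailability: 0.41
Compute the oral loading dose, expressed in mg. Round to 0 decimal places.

2248 mg

LD = Css × Vd / F = 2.81 × 328 / 0.41 = 2248 mg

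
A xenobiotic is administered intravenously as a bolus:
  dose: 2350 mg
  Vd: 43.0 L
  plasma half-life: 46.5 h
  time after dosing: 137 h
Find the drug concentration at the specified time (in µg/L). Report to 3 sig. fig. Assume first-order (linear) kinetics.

C₀ = Dose / Vd = 2350 / 43.0 = 54.65 mg/L
k = ln2 / t½ = 0.693147 / 46.5 = 0.01491 h⁻¹
C = C₀ · e^(−k·t) = 54.65 × e^(−0.01491 × 137)
  = 54.65 × 0.1297 = 7.088 mg/L
Convert: 7.088 mg/L × 1000 = 7088 µg/L

7090 µg/L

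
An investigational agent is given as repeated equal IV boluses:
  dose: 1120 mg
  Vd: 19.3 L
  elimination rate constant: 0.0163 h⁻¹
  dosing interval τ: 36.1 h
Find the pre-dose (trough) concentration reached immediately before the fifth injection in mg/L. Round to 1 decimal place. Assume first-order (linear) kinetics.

C₀ per dose = Dose / Vd = 1120 / 19.3 = 58.03 mg/L
Fraction remaining after one interval: r = e^(−kτ) = e^(−0.01630 × 36.1) = 0.5552
Before dose 5, 4 doses have been given (aged 1τ, 2τ, 3τ, 4τ).
C_trough = C₀ × (r + r² + … + r^4) = C₀ × r(1−r^4)/(1−r)
        = 58.03 × 0.5552 × (1 − 0.09502) / (1 − 0.5552) = 65.55 mg/L

65.6 mg/L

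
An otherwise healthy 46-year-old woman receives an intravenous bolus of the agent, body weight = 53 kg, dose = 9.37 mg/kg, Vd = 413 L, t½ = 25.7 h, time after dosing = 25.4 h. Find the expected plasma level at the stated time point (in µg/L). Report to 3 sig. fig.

Total dose = 9.37 × 53 = 496.6 mg
C₀ = Dose / Vd = 496.6 / 413 = 1.202 mg/L
k = ln2 / t½ = 0.693147 / 25.7 = 0.02697 h⁻¹
C = C₀ · e^(−k·t) = 1.202 × e^(−0.02697 × 25.4)
  = 1.202 × 0.5041 = 0.6059 mg/L
Convert: 0.6059 mg/L × 1000 = 605.9 µg/L

606 µg/L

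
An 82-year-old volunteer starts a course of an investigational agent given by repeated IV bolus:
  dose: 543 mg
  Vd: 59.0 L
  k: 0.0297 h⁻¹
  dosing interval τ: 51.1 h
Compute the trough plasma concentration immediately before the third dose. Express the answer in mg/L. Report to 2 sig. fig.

2.5 mg/L

C₀ per dose = Dose / Vd = 543 / 59.0 = 9.203 mg/L
Fraction remaining after one interval: r = e^(−kτ) = e^(−0.02970 × 51.1) = 0.2192
Before dose 3, 2 doses have been given (aged 1τ, 2τ).
C_trough = C₀ × (r + r²) = 9.203 × (0.2192 + 0.04805) = 2.460 mg/L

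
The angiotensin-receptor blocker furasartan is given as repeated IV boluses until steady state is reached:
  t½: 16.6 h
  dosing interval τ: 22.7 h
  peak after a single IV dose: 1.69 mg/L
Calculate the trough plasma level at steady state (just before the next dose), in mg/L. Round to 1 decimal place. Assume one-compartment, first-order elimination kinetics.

k = ln2 / t½ = 0.693147 / 16.6 = 0.04176 h⁻¹
e^(−kτ) = e^(−0.04176 × 22.7) = 0.3875
Accumulation ratio R = 1 / (1 − e^(−kτ)) = 1 / (1 − 0.3875) = 1.633
Steady-state trough = C₀ × R × e^(−kτ) = 1.69 × 1.633 × 0.3875 = 1.069 mg/L

1.1 mg/L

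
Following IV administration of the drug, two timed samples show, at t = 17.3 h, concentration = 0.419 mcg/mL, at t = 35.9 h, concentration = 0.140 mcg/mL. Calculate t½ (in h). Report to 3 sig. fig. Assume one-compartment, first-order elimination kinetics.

k = ln(C₁/C₂) / (t₂ − t₁) = ln(0.419/0.140) / (35.9 − 17.3)
  = 1.096 / 18.60 = 0.05892 h⁻¹
t½ = ln2 / k = 0.693147 / 0.05892 = 11.76 h

11.8 h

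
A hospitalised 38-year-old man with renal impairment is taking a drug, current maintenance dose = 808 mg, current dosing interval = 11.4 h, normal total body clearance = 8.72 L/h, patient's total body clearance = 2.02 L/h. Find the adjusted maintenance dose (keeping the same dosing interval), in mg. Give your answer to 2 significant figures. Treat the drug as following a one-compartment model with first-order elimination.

190 mg

To keep the same average steady-state level, dosing rate must scale with clearance.
CL ratio = 2.02 / 8.72 = 0.2317
New dose (same interval) = 808 × 0.2317 = 187.2 mg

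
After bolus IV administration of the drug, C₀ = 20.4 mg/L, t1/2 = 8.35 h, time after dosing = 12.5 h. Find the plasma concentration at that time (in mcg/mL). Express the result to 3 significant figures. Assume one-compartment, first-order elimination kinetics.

k = ln2 / t½ = 0.693147 / 8.35 = 0.08301 h⁻¹
C = C₀ · e^(−k·t) = 20.40 × e^(−0.08301 × 12.5)
  = 20.40 × 0.3543 = 7.228 mg/L
(7.228 mg/L = 7.228 mcg/mL)

7.23 mcg/mL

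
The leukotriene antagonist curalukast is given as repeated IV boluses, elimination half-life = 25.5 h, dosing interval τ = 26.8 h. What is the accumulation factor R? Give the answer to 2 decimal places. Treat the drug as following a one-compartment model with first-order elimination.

1.93

k = ln2 / t½ = 0.693147 / 25.5 = 0.02718 h⁻¹
e^(−kτ) = e^(−0.02718 × 26.8) = 0.4827
Accumulation ratio R = 1 / (1 − e^(−kτ)) = 1 / (1 − 0.4827) = 1.933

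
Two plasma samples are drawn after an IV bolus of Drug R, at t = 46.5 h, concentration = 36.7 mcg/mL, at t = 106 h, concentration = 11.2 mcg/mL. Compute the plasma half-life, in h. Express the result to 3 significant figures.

34.7 h

k = ln(C₁/C₂) / (t₂ − t₁) = ln(36.7/11.2) / (106 − 46.5)
  = 1.187 / 59.50 = 0.01995 h⁻¹
t½ = ln2 / k = 0.693147 / 0.01995 = 34.74 h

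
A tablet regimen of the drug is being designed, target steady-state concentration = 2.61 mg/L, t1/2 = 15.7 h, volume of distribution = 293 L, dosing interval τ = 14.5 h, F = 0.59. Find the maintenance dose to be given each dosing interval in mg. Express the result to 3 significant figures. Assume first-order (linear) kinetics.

k = ln2 / t½ = 0.693147 / 15.7 = 0.04415 h⁻¹
CL = k × Vd = 0.04415 × 293 = 12.94 L/h
At steady state, F × (Dose/τ) = Css × CL.
Dose = Css × CL × τ / F = 2.61 × 12.94 × 14.5 / 0.59 = 830.0 mg

830 mg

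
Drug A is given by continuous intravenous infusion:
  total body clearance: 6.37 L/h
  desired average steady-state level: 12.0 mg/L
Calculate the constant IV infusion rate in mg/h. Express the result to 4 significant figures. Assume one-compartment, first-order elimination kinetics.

At steady state, infusion rate R₀ = Css × CL = 12.0 × 6.370 = 76.44 mg/h

76.44 mg/h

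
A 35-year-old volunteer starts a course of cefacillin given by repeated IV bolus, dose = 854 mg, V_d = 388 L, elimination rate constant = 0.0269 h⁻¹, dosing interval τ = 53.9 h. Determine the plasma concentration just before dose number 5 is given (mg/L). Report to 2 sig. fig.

0.67 mg/L

C₀ per dose = Dose / Vd = 854 / 388 = 2.201 mg/L
Fraction remaining after one interval: r = e^(−kτ) = e^(−0.02690 × 53.9) = 0.2346
Before dose 5, 4 doses have been given (aged 1τ, 2τ, 3τ, 4τ).
C_trough = C₀ × (r + r² + … + r^4) = C₀ × r(1−r^4)/(1−r)
        = 2.201 × 0.2346 × (1 − 0.003029) / (1 − 0.2346) = 0.6726 mg/L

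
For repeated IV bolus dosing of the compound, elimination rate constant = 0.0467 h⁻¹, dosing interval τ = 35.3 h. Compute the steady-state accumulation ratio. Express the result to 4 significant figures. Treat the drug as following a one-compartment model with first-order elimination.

1.238

e^(−kτ) = e^(−0.04670 × 35.3) = 0.1923
Accumulation ratio R = 1 / (1 − e^(−kτ)) = 1 / (1 − 0.1923) = 1.238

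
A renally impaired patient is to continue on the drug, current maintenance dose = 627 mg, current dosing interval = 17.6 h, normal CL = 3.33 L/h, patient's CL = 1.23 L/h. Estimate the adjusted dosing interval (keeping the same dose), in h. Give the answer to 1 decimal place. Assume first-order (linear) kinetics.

To keep the same average steady-state level, dosing rate must scale with clearance.
CL ratio = 1.23 / 3.33 = 0.3694
New interval (same dose) = 17.6 / 0.3694 = 47.64 h

47.6 h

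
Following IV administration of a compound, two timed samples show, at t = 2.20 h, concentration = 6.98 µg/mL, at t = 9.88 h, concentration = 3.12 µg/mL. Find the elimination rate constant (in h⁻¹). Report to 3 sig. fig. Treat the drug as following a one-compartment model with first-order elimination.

0.105 h⁻¹

k = ln(C₁/C₂) / (t₂ − t₁) = ln(6.98/3.12) / (9.88 − 2.20)
  = 0.8052 / 7.680 = 0.1048 h⁻¹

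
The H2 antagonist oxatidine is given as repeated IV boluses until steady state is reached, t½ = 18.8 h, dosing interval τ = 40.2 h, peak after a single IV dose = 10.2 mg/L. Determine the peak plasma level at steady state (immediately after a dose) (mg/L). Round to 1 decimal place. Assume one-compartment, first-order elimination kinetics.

13.2 mg/L

k = ln2 / t½ = 0.693147 / 18.8 = 0.03687 h⁻¹
e^(−kτ) = e^(−0.03687 × 40.2) = 0.2271
Accumulation ratio R = 1 / (1 − e^(−kτ)) = 1 / (1 − 0.2271) = 1.294
Steady-state peak = C₀ × R = 10.2 × 1.294 = 13.20 mg/L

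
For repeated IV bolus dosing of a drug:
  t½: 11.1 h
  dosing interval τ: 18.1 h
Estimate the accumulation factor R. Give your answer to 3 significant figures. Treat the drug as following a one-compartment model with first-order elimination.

1.48

k = ln2 / t½ = 0.693147 / 11.1 = 0.06245 h⁻¹
e^(−kτ) = e^(−0.06245 × 18.1) = 0.3229
Accumulation ratio R = 1 / (1 − e^(−kτ)) = 1 / (1 − 0.3229) = 1.477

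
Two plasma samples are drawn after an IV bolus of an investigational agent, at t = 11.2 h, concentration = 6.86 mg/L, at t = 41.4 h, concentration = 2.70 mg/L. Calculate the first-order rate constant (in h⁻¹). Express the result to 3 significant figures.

k = ln(C₁/C₂) / (t₂ − t₁) = ln(6.86/2.70) / (41.4 − 11.2)
  = 0.9325 / 30.20 = 0.03088 h⁻¹

0.0309 h⁻¹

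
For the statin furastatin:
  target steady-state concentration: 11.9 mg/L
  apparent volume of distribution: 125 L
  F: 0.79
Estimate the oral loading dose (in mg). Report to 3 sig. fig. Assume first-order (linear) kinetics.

1880 mg

LD = Css × Vd / F = 11.9 × 125 / 0.79 = 1883 mg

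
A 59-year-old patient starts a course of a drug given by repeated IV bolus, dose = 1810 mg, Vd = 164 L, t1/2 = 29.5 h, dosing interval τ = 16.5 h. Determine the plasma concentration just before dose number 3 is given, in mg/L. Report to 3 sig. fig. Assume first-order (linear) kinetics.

12.6 mg/L

C₀ per dose = Dose / Vd = 1810 / 164 = 11.04 mg/L
k = ln2 / t½ = 0.693147 / 29.5 = 0.02350 h⁻¹
Fraction remaining after one interval: r = e^(−kτ) = e^(−0.02350 × 16.5) = 0.6786
Before dose 3, 2 doses have been given (aged 1τ, 2τ).
C_trough = C₀ × (r + r²) = 11.04 × (0.6786 + 0.4605) = 12.58 mg/L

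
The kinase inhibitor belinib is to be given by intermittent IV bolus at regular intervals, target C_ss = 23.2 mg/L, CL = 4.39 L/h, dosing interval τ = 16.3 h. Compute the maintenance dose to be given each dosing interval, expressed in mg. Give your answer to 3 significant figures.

At steady state, Dose/τ = Css × CL.
Dose = Css × CL × τ = 23.2 × 4.390 × 16.3 = 1660 mg

1660 mg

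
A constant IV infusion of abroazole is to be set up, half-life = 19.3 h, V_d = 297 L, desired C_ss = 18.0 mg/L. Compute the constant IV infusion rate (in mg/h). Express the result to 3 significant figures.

192 mg/h

k = ln2 / t½ = 0.693147 / 19.3 = 0.03591 h⁻¹
CL = k × Vd = 0.03591 × 297 = 10.67 L/h
At steady state, infusion rate R₀ = Css × CL = 18.0 × 10.67 = 192.1 mg/h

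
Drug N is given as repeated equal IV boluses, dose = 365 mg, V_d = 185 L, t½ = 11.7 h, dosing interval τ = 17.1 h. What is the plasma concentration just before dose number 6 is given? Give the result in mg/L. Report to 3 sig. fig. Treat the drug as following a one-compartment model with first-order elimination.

1.12 mg/L

C₀ per dose = Dose / Vd = 365 / 185 = 1.973 mg/L
k = ln2 / t½ = 0.693147 / 11.7 = 0.05924 h⁻¹
Fraction remaining after one interval: r = e^(−kτ) = e^(−0.05924 × 17.1) = 0.3631
Before dose 6, 5 doses have been given (aged 1τ, 2τ, 3τ, 4τ, 5τ).
C_trough = C₀ × (r + r² + … + r^5) = C₀ × r(1−r^5)/(1−r)
        = 1.973 × 0.3631 × (1 − 0.006311) / (1 − 0.3631) = 1.118 mg/L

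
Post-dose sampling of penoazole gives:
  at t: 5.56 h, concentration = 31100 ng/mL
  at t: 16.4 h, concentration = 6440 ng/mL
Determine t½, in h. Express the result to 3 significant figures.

k = ln(C₁/C₂) / (t₂ − t₁) = ln(31100/6440) / (16.4 − 5.56)
  = 1.575 / 10.84 = 0.1453 h⁻¹
t½ = ln2 / k = 0.693147 / 0.1453 = 4.770 h

4.77 h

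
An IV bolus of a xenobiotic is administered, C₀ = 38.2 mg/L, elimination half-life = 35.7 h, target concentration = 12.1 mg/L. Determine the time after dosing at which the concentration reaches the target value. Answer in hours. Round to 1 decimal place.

k = ln2 / t½ = 0.693147 / 35.7 = 0.01942 h⁻¹
t = ln(C₀ / C) / k = ln(38.20 / 12.1) / 0.01942
  = ln(3.157) / 0.01942 = 1.150 / 0.01942 = 59.22 h

59.2 h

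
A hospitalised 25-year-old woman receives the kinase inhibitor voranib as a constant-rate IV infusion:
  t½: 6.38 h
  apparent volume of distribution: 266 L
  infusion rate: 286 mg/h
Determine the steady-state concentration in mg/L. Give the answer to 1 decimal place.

k = ln2 / t½ = 0.693147 / 6.38 = 0.1086 h⁻¹
CL = k × Vd = 0.1086 × 266 = 28.89 L/h
At steady state Css = R₀ / CL = 286 / 28.89 = 9.900 mg/L

9.9 mg/L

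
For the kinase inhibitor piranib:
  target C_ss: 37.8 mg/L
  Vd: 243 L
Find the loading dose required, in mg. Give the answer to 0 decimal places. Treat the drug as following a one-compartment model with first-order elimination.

LD = Css × Vd = 37.8 × 243 = 9185 mg

9185 mg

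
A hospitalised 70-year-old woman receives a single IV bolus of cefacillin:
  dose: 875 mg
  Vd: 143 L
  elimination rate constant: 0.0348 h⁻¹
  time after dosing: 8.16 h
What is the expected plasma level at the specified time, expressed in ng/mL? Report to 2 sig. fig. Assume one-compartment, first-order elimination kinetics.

C₀ = Dose / Vd = 875.0 / 143 = 6.119 mg/L
C = C₀ · e^(−k·t) = 6.119 × e^(−0.03480 × 8.16)
  = 6.119 × 0.7528 = 4.606 mg/L
Convert: 4.606 mg/L × 1000 = 4606 ng/mL

4600 ng/mL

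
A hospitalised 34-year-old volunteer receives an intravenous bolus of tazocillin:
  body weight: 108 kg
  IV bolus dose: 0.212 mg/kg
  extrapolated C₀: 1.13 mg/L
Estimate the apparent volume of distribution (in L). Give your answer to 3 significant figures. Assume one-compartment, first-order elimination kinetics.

20.3 L

Dose = 0.212 × 108 = 22.90 mg
Vd = Dose / C₀ = 22.90 / 1.13 = 20.27 L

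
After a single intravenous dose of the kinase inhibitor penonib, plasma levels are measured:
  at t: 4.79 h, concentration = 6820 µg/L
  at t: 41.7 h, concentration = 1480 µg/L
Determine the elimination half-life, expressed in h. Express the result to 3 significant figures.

16.7 h

k = ln(C₁/C₂) / (t₂ − t₁) = ln(6820/1480) / (41.7 − 4.79)
  = 1.528 / 36.91 = 0.04140 h⁻¹
t½ = ln2 / k = 0.693147 / 0.04140 = 16.74 h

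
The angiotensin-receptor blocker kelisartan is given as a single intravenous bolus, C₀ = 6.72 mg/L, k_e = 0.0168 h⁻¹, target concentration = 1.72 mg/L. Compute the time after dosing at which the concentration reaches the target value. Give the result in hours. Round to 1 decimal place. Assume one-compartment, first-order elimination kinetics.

t = ln(C₀ / C) / k = ln(6.720 / 1.72) / 0.01680
  = ln(3.907) / 0.01680 = 1.363 / 0.01680 = 81.13 h

81.1 h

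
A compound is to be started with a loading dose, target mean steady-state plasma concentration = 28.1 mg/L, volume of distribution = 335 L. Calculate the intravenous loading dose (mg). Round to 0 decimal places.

LD = Css × Vd = 28.1 × 335 = 9414 mg

9414 mg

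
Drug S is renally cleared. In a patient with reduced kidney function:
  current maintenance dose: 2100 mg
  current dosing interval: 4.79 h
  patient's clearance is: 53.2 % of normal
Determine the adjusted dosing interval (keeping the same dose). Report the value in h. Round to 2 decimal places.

To keep the same average steady-state level, dosing rate must scale with clearance.
CL ratio = 53.2 / 100 = 0.5320
New interval (same dose) = 4.79 / 0.5320 = 9.004 h

9.00 h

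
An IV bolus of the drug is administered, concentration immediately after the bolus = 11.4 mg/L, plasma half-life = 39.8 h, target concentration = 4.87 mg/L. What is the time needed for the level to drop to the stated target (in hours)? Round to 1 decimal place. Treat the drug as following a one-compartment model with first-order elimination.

48.8 h

k = ln2 / t½ = 0.693147 / 39.8 = 0.01742 h⁻¹
t = ln(C₀ / C) / k = ln(11.40 / 4.87) / 0.01742
  = ln(2.341) / 0.01742 = 0.8506 / 0.01742 = 48.83 h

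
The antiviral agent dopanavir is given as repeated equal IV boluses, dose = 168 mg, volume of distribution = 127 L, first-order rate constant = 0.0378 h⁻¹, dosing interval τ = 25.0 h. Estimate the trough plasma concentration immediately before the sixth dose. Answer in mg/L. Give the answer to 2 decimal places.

0.83 mg/L

C₀ per dose = Dose / Vd = 168 / 127 = 1.323 mg/L
Fraction remaining after one interval: r = e^(−kτ) = e^(−0.03780 × 25.0) = 0.3887
Before dose 6, 5 doses have been given (aged 1τ, 2τ, 3τ, 4τ, 5τ).
C_trough = C₀ × (r + r² + … + r^5) = C₀ × r(1−r^5)/(1−r)
        = 1.323 × 0.3887 × (1 − 0.008873) / (1 − 0.3887) = 0.8338 mg/L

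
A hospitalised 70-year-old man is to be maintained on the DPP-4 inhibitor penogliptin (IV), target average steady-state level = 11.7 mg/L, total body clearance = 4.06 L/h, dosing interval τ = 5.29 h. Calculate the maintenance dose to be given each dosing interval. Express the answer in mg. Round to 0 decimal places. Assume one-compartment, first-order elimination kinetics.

At steady state, Dose/τ = Css × CL.
Dose = Css × CL × τ = 11.7 × 4.060 × 5.29 = 251.3 mg

251 mg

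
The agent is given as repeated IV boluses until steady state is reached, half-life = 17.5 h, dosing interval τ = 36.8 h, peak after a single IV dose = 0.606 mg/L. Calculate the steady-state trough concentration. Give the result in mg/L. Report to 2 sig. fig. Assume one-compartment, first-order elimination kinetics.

0.18 mg/L

k = ln2 / t½ = 0.693147 / 17.5 = 0.03961 h⁻¹
e^(−kτ) = e^(−0.03961 × 36.8) = 0.2328
Accumulation ratio R = 1 / (1 − e^(−kτ)) = 1 / (1 − 0.2328) = 1.303
Steady-state trough = C₀ × R × e^(−kτ) = 0.606 × 1.303 × 0.2328 = 0.1838 mg/L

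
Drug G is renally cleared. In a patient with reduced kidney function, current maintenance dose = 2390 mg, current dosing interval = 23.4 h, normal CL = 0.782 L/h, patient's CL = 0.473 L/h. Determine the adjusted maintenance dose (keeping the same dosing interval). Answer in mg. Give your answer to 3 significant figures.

To keep the same average steady-state level, dosing rate must scale with clearance.
CL ratio = 0.473 / 0.782 = 0.6049
New dose (same interval) = 2390 × 0.6049 = 1446 mg

1450 mg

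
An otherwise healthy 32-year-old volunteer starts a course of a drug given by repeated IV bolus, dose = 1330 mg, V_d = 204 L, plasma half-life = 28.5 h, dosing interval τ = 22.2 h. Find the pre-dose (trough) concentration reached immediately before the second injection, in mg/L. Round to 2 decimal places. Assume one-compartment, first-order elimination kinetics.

C₀ per dose = Dose / Vd = 1330 / 204 = 6.520 mg/L
k = ln2 / t½ = 0.693147 / 28.5 = 0.02432 h⁻¹
Fraction remaining after one interval: r = e^(−kτ) = e^(−0.02432 × 22.2) = 0.5828
Before dose 2, 1 dose has been given (aged 1τ).
C_trough = C₀ × r = 6.520 × 0.5828 = 3.800 mg/L

3.80 mg/L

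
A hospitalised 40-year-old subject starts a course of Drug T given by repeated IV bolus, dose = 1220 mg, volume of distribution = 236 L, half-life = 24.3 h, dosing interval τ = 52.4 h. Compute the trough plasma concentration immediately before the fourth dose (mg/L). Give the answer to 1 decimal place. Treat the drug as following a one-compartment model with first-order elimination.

C₀ per dose = Dose / Vd = 1220 / 236 = 5.169 mg/L
k = ln2 / t½ = 0.693147 / 24.3 = 0.02852 h⁻¹
Fraction remaining after one interval: r = e^(−kτ) = e^(−0.02852 × 52.4) = 0.2244
Before dose 4, 3 doses have been given (aged 1τ, 2τ, 3τ).
C_trough = C₀ × (r + r² + … + r^3) = C₀ × r(1−r^3)/(1−r)
        = 5.169 × 0.2244 × (1 − 0.01130) / (1 − 0.2244) = 1.479 mg/L

1.5 mg/L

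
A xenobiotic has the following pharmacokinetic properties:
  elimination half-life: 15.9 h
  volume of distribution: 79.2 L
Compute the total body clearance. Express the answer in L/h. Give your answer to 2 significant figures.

3.5 L/h

k = ln2 / t½ = 0.693147 / 15.9 = 0.04359 h⁻¹
CL = k × Vd = 0.04359 × 79.2 = 3.452 L/h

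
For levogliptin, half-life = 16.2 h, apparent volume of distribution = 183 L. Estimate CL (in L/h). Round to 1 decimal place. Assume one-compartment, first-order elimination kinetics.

k = ln2 / t½ = 0.693147 / 16.2 = 0.04279 h⁻¹
CL = k × Vd = 0.04279 × 183 = 7.831 L/h

7.8 L/h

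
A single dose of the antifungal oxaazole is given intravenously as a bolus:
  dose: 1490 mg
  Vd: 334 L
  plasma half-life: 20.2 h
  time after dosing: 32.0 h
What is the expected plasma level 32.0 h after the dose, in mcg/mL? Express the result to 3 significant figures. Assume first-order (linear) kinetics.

1.49 mcg/mL

C₀ = Dose / Vd = 1490 / 334 = 4.461 mg/L
k = ln2 / t½ = 0.693147 / 20.2 = 0.03431 h⁻¹
C = C₀ · e^(−k·t) = 4.461 × e^(−0.03431 × 32.0)
  = 4.461 × 0.3336 = 1.488 mg/L
(1.488 mg/L = 1.488 mcg/mL)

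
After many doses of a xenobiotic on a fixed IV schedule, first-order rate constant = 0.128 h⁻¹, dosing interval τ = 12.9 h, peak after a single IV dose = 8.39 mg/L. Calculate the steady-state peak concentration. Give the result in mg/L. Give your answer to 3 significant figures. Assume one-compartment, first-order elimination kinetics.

e^(−kτ) = e^(−0.1280 × 12.9) = 0.1918
Accumulation ratio R = 1 / (1 − e^(−kτ)) = 1 / (1 − 0.1918) = 1.237
Steady-state peak = C₀ × R = 8.39 × 1.237 = 10.38 mg/L

10.4 mg/L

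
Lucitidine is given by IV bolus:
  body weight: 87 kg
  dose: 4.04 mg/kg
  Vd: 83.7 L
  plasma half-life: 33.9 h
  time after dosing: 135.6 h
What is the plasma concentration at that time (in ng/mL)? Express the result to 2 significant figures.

260 ng/mL

Total dose = 4.04 × 87 = 351.5 mg
C₀ = Dose / Vd = 351.5 / 83.7 = 4.200 mg/L
k = ln2 / t½ = 0.693147 / 33.9 = 0.02045 h⁻¹
t / t½ = 135.6 / 33.9 = 4 half-lives
C = C₀ × (1/2)^4 = 4.200 × 0.06250 = 0.2625 mg/L
Convert: 0.2625 mg/L × 1000 = 262.5 ng/mL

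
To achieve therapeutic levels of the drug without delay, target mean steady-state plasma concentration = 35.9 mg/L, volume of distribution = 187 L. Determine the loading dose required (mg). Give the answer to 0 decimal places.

LD = Css × Vd = 35.9 × 187 = 6713 mg

6713 mg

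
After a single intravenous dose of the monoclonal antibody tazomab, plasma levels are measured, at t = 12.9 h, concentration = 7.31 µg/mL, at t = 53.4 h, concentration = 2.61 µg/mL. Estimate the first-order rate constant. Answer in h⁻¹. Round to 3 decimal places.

0.025 h⁻¹

k = ln(C₁/C₂) / (t₂ − t₁) = ln(7.31/2.61) / (53.4 − 12.9)
  = 1.030 / 40.50 = 0.02543 h⁻¹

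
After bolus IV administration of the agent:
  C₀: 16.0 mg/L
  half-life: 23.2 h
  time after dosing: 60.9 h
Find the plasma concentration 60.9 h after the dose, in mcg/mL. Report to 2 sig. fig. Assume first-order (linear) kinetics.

2.6 mcg/mL

k = ln2 / t½ = 0.693147 / 23.2 = 0.02988 h⁻¹
C = C₀ · e^(−k·t) = 16.00 × e^(−0.02988 × 60.9)
  = 16.00 × 0.1621 = 2.594 mg/L
(2.594 mg/L = 2.594 mcg/mL)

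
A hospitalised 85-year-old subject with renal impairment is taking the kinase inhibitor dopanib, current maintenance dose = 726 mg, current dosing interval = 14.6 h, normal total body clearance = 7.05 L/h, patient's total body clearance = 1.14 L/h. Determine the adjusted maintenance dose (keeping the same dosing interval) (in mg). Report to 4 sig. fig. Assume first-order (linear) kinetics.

117.4 mg

To keep the same average steady-state level, dosing rate must scale with clearance.
CL ratio = 1.14 / 7.05 = 0.1617
New dose (same interval) = 726 × 0.1617 = 117.4 mg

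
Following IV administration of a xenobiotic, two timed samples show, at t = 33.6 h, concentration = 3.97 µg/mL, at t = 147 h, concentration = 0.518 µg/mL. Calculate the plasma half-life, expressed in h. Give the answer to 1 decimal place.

k = ln(C₁/C₂) / (t₂ − t₁) = ln(3.97/0.518) / (147 − 33.6)
  = 2.037 / 113.4 = 0.01796 h⁻¹
t½ = ln2 / k = 0.693147 / 0.01796 = 38.59 h

38.6 h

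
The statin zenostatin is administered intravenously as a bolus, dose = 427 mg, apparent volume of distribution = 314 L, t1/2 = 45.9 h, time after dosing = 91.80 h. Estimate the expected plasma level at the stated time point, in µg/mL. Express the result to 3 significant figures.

C₀ = Dose / Vd = 427.0 / 314 = 1.360 mg/L
k = ln2 / t½ = 0.693147 / 45.9 = 0.01510 h⁻¹
t / t½ = 91.80 / 45.9 = 2 half-lives
C = C₀ × (1/2)^2 = 1.360 × 0.2500 = 0.3400 mg/L
(0.3400 mg/L = 0.3400 µg/mL)

0.340 µg/mL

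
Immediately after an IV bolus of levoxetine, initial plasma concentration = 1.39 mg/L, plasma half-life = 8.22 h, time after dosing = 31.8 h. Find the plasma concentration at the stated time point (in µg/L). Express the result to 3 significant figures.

k = ln2 / t½ = 0.693147 / 8.22 = 0.08432 h⁻¹
C = C₀ · e^(−k·t) = 1.390 × e^(−0.08432 × 31.8)
  = 1.390 × 0.06847 = 0.09517 mg/L
Convert: 0.09517 mg/L × 1000 = 95.17 µg/L

95.2 µg/L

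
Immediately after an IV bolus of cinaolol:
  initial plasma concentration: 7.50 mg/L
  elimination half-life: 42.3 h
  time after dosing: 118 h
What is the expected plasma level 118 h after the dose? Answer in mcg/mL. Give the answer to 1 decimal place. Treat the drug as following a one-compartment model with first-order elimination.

1.1 mcg/mL

k = ln2 / t½ = 0.693147 / 42.3 = 0.01639 h⁻¹
C = C₀ · e^(−k·t) = 7.500 × e^(−0.01639 × 118)
  = 7.500 × 0.1446 = 1.085 mg/L
(1.085 mg/L = 1.085 mcg/mL)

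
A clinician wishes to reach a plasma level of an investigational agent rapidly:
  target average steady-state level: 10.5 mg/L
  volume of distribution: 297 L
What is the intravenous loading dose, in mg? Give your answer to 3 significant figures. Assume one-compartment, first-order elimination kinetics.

LD = Css × Vd = 10.5 × 297 = 3119 mg

3120 mg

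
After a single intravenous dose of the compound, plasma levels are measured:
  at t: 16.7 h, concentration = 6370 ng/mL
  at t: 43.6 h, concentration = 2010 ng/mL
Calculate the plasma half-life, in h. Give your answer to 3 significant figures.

16.2 h

k = ln(C₁/C₂) / (t₂ − t₁) = ln(6370/2010) / (43.6 − 16.7)
  = 1.153 / 26.90 = 0.04286 h⁻¹
t½ = ln2 / k = 0.693147 / 0.04286 = 16.17 h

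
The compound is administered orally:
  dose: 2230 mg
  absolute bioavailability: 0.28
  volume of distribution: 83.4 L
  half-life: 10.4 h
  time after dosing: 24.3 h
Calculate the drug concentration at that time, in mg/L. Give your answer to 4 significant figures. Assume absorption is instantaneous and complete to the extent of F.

1.482 mg/L

Amount reaching circulation = F × Dose = 0.28 × 2230 = 624.4 mg
C₀ = F·Dose / Vd = 624.4 / 83.4 = 7.487 mg/L
k = ln2 / t½ = 0.693147 / 10.4 = 0.06665 h⁻¹
C = C₀ · e^(−k·t) = 7.487 × e^(−0.06665 × 24.3)
  = 7.487 × 0.1980 = 1.482 mg/L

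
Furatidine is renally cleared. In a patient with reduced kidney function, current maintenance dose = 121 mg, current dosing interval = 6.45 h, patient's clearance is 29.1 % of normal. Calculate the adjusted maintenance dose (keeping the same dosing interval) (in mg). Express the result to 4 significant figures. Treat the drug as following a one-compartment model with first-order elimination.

35.21 mg

To keep the same average steady-state level, dosing rate must scale with clearance.
CL ratio = 29.1 / 100 = 0.2910
New dose (same interval) = 121 × 0.2910 = 35.21 mg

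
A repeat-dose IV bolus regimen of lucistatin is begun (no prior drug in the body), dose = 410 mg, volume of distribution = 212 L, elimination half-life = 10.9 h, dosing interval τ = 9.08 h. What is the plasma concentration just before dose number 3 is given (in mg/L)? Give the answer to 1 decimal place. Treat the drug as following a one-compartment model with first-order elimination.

1.7 mg/L

C₀ per dose = Dose / Vd = 410 / 212 = 1.934 mg/L
k = ln2 / t½ = 0.693147 / 10.9 = 0.06359 h⁻¹
Fraction remaining after one interval: r = e^(−kτ) = e^(−0.06359 × 9.08) = 0.5614
Before dose 3, 2 doses have been given (aged 1τ, 2τ).
C_trough = C₀ × (r + r²) = 1.934 × (0.5614 + 0.3152) = 1.695 mg/L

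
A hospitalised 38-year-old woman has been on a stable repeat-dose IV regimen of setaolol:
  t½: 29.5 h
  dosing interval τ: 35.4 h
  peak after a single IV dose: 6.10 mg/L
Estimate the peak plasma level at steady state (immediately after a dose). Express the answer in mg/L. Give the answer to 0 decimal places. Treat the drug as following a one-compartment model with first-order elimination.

k = ln2 / t½ = 0.693147 / 29.5 = 0.02350 h⁻¹
e^(−kτ) = e^(−0.02350 × 35.4) = 0.4352
Accumulation ratio R = 1 / (1 − e^(−kτ)) = 1 / (1 − 0.4352) = 1.771
Steady-state peak = C₀ × R = 6.10 × 1.771 = 10.80 mg/L

11 mg/L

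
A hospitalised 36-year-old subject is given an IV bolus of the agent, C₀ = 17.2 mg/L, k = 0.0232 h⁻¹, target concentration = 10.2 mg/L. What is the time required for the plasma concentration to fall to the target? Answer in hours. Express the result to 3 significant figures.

22.5 h

t = ln(C₀ / C) / k = ln(17.20 / 10.2) / 0.02320
  = ln(1.686) / 0.02320 = 0.5224 / 0.02320 = 22.52 h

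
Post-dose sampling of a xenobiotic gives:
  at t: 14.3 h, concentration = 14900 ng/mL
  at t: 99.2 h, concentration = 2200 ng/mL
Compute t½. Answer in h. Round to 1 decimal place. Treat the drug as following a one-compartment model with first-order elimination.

k = ln(C₁/C₂) / (t₂ − t₁) = ln(14900/2200) / (99.2 − 14.3)
  = 1.913 / 84.90 = 0.02253 h⁻¹
t½ = ln2 / k = 0.693147 / 0.02253 = 30.77 h

30.8 h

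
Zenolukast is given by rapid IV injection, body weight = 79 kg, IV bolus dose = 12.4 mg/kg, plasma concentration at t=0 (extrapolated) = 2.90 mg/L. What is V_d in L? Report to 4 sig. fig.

337.8 L

Dose = 12.4 × 79 = 979.6 mg
Vd = Dose / C₀ = 979.6 / 2.90 = 337.8 L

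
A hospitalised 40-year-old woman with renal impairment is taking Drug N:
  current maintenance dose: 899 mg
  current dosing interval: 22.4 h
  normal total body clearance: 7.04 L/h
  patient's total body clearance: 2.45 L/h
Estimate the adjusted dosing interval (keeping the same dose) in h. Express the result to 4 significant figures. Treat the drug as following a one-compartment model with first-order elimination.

To keep the same average steady-state level, dosing rate must scale with clearance.
CL ratio = 2.45 / 7.04 = 0.3480
New interval (same dose) = 22.4 / 0.3480 = 64.37 h

64.37 h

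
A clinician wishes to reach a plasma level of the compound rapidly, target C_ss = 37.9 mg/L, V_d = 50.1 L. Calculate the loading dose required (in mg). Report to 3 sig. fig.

1900 mg

LD = Css × Vd = 37.9 × 50.1 = 1899 mg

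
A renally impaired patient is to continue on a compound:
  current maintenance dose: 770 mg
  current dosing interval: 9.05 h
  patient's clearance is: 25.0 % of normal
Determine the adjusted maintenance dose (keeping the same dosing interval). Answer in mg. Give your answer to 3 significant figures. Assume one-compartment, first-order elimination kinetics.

To keep the same average steady-state level, dosing rate must scale with clearance.
CL ratio = 25.0 / 100 = 0.2500
New dose (same interval) = 770 × 0.2500 = 192.5 mg

193 mg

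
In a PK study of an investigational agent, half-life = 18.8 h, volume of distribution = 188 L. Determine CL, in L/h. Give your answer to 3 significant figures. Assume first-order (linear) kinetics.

6.93 L/h

k = ln2 / t½ = 0.693147 / 18.8 = 0.03687 h⁻¹
CL = k × Vd = 0.03687 × 188 = 6.932 L/h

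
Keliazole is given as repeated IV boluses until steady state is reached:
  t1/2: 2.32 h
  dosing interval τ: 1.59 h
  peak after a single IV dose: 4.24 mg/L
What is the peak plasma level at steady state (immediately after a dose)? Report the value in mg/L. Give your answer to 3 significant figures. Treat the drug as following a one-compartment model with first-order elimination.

k = ln2 / t½ = 0.693147 / 2.32 = 0.2988 h⁻¹
e^(−kτ) = e^(−0.2988 × 1.59) = 0.6218
Accumulation ratio R = 1 / (1 − e^(−kτ)) = 1 / (1 − 0.6218) = 2.644
Steady-state peak = C₀ × R = 4.24 × 2.644 = 11.21 mg/L

11.2 mg/L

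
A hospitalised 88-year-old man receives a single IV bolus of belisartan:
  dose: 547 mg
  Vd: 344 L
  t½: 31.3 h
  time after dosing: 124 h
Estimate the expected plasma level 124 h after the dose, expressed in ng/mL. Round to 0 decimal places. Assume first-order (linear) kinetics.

C₀ = Dose / Vd = 547.0 / 344 = 1.590 mg/L
k = ln2 / t½ = 0.693147 / 31.3 = 0.02215 h⁻¹
C = C₀ · e^(−k·t) = 1.590 × e^(−0.02215 × 124)
  = 1.590 × 0.06415 = 0.1020 mg/L
Convert: 0.1020 mg/L × 1000 = 102.0 ng/mL

102 ng/mL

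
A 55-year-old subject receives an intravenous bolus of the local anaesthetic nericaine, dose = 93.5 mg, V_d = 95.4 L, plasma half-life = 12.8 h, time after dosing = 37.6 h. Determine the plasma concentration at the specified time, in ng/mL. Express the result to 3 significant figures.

128 ng/mL

C₀ = Dose / Vd = 93.50 / 95.4 = 0.9801 mg/L
k = ln2 / t½ = 0.693147 / 12.8 = 0.05415 h⁻¹
C = C₀ · e^(−k·t) = 0.9801 × e^(−0.05415 × 37.6)
  = 0.9801 × 0.1305 = 0.1279 mg/L
Convert: 0.1279 mg/L × 1000 = 127.9 ng/mL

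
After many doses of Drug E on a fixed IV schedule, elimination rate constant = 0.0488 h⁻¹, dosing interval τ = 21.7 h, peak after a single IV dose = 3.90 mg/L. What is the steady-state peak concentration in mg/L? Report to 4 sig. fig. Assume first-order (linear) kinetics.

5.971 mg/L

e^(−kτ) = e^(−0.04880 × 21.7) = 0.3468
Accumulation ratio R = 1 / (1 − e^(−kτ)) = 1 / (1 − 0.3468) = 1.531
Steady-state peak = C₀ × R = 3.90 × 1.531 = 5.971 mg/L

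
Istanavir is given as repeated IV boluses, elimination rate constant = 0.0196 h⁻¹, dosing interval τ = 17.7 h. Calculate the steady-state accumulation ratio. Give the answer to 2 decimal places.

e^(−kτ) = e^(−0.01960 × 17.7) = 0.7069
Accumulation ratio R = 1 / (1 − e^(−kτ)) = 1 / (1 − 0.7069) = 3.412

3.41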